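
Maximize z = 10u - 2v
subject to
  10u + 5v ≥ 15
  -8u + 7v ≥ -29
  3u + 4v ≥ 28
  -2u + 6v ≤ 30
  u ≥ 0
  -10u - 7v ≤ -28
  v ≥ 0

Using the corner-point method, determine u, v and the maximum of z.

u = 192/17, v = 149/17, maximum z = 1622/17

Extreme points and z = 10u - 2v:
  (312/53, 137/53) → z = 2846/53
  (192/17, 149/17) → z = 1622/17
  (24/13, 73/13) → z = 94/13

The optimum lies where -8u + 7v = -29 and -2u + 6v = 30.
Solving simultaneously gives u = 192/17, v = 149/17.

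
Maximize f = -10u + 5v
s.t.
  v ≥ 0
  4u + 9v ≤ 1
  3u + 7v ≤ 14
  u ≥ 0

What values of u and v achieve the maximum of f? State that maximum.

Feasible corners and f = -10u + 5v:
  (1/4, 0) → f = -5/2
  (0, 0) → f = 0
  (0, 1/9) → f = 5/9

The optimum lies where 4u + 9v = 1 and u = 0.
Solving simultaneously gives u = 0, v = 1/9.

u = 0, v = 1/9, maximum f = 5/9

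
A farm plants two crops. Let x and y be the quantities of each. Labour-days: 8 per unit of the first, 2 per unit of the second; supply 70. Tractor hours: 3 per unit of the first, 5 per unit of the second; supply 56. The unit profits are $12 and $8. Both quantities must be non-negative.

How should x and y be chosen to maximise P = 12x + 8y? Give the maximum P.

Corner points and P = 12x + 8y:
  (0, 0) → P = 0
  (0, 56/5) → P = 448/5
  (35/4, 0) → P = 105
  (7, 7) → P = 140

x = 7, y = 7, maximum P = 140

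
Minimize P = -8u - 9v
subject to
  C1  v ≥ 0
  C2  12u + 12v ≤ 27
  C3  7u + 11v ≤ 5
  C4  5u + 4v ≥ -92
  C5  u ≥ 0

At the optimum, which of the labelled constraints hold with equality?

Corner points and P = -8u - 9v:
  (5/7, 0) → P = -40/7
  (0, 0) → P = 0
  (0, 5/11) → P = -45/11

The minimum is at (5/7, 0). Substituting into each constraint, equality holds for C1 and C3; the remaining constraints have slack.

C1 and C3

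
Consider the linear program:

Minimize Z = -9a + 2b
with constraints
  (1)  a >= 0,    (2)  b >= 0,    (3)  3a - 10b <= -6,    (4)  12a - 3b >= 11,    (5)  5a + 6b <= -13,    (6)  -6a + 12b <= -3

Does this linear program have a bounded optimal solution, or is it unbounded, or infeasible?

The boundaries 3a - 10b = -6 and -6a + 12b = -3 meet at (17/4, 15/8), but that point violates 5a + 6b ≤ -13. Every candidate vertex is excluded by some other constraint, so the feasible region is empty.

infeasible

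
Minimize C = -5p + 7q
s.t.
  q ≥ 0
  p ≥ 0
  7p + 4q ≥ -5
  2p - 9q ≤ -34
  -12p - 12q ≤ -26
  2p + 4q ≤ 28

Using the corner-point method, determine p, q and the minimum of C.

Extreme points and C = -5p + 7q:
  (0, 34/9) → C = 238/9
  (0, 7) → C = 49
  (58/13, 62/13) → C = 144/13

p = 58/13, q = 62/13, minimum C = 144/13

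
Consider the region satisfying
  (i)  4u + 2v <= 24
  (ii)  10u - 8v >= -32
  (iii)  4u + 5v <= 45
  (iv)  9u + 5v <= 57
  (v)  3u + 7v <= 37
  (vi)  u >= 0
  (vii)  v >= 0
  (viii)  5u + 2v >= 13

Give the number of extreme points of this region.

Intersecting each pair of boundary lines and keeping only the points that satisfy every inequality leaves:
  (47/11, 38/11)
  (6, 0)
  (36/47, 233/47)
  (2/3, 29/6)
  (13/5, 0)

5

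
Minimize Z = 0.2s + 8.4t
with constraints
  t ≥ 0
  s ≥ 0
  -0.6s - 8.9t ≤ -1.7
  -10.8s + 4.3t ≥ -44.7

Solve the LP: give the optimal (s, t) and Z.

s = 17/6, t = 0, minimum Z = 17/30

The feasible region is unbounded (it extends along (0, 1), (43, 108)), but Z strictly increases along every unbounded feasible direction, so there is no improving ray and the minimum is attained at a vertex.

The optimum lies where t = 0 and -0.6s - 8.9t = -1.7.
Solving simultaneously gives s = 17/6, t = 0.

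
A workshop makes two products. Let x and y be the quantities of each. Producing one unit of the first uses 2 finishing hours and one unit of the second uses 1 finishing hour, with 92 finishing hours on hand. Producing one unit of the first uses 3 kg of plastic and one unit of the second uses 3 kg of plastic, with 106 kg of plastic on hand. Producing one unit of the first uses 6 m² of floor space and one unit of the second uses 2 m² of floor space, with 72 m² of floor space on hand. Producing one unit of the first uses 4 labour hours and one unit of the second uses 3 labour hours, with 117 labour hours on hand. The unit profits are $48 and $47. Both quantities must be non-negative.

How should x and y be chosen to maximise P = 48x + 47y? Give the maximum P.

x = 1/3, y = 35, maximum P = 1661

Corner points and P = 48x + 47y:
  (0, 0) → P = 0
  (0, 106/3) → P = 4982/3
  (12, 0) → P = 576
  (1/3, 35) → P = 1661

At the optimal vertex, 3x + 3y = 106 and 6x + 2y = 72.
Solving simultaneously gives x = 1/3, y = 35.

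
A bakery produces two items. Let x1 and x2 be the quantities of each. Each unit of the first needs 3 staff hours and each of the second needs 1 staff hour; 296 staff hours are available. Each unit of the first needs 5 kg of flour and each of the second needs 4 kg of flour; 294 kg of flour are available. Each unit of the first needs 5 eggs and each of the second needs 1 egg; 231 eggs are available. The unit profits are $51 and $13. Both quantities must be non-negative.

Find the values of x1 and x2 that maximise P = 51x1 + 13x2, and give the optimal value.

x1 = 42, x2 = 21, maximum P = 2415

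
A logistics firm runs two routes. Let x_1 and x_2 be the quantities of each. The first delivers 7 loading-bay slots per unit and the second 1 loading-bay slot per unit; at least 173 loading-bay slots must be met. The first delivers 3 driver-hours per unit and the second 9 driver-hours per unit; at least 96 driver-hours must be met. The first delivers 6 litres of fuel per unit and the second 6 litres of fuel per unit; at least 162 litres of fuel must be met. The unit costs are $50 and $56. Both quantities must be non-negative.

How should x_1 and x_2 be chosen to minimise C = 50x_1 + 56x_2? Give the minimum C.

Extreme points and C = 50x_1 + 56x_2:
  (0, 173) → C = 9688
  (32, 0) → C = 1600
  (73/3, 8/3) → C = 1366
  (49/2, 5/2) → C = 1365
The feasible region is unbounded (it extends along (0, 1), (1, 0)), but C strictly increases along every unbounded feasible direction, so there is no improving ray and the minimum is attained at a vertex.

The optimum lies where 3x_1 + 9x_2 = 96 and 6x_1 + 6x_2 = 162.
Solving simultaneously gives x_1 = 49/2, x_2 = 5/2.

x_1 = 49/2, x_2 = 5/2, minimum C = 1365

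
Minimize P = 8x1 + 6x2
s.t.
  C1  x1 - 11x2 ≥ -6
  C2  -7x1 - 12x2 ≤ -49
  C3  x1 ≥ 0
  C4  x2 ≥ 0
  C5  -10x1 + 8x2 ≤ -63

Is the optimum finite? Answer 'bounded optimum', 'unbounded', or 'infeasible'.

Extreme points and P = 8x1 + 6x2:
  (247/34, 41/34) → P = 1111/17
  (7, 0) → P = 56
  (287/44, 49/176) → P = 4739/88
The feasible region has finitely many vertices and no improving ray; the minimum is 4739/88 at (287/44, 49/176).

bounded optimum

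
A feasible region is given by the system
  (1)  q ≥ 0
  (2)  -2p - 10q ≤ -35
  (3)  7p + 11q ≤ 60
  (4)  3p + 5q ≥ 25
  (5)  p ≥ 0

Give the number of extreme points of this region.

4

Intersecting each pair of boundary lines and keeping only the points that satisfy every inequality leaves:
  (215/48, 125/48)
  (15/4, 11/4)
  (0, 60/11)
  (0, 5)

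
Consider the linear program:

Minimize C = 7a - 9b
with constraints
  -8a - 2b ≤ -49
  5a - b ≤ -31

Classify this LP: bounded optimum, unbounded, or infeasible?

unbounded

From the feasible point (-13/18, 493/18), moving in the direction (-2, 8) keeps every constraint satisfied while C decreases without bound.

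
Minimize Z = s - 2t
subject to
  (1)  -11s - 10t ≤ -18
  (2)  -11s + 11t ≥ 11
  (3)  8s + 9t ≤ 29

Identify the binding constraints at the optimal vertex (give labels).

(1) and (3)

Extreme points and Z = s - 2t:
  (8/21, 29/21) → Z = -50/21
  (-128/19, 175/19) → Z = -478/19
  (20/17, 37/17) → Z = -54/17

The minimum is at (-128/19, 175/19). Substituting into each constraint, equality holds for (1) and (3); the remaining constraints have slack.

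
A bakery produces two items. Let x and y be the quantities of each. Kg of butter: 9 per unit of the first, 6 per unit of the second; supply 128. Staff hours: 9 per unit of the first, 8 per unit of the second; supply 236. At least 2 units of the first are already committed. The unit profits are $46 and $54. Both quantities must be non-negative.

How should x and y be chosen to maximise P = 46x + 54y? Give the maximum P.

Extreme points and P = 46x + 54y:
  (128/9, 0) → P = 5888/9
  (2, 0) → P = 92
  (2, 55/3) → P = 1082

x = 2, y = 55/3, maximum P = 1082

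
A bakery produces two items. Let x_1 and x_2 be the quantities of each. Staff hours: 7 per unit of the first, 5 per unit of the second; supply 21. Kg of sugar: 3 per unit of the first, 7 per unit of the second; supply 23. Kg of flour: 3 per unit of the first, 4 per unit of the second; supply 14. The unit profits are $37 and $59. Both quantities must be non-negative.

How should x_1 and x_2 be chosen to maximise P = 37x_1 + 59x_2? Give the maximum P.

x_1 = 2/3, x_2 = 3, maximum P = 605/3

Vertices and P = 37x_1 + 59x_2:
  (0, 0) → P = 0
  (0, 23/7) → P = 1357/7
  (3, 0) → P = 111
  (14/13, 35/13) → P = 2583/13
  (2/3, 3) → P = 605/3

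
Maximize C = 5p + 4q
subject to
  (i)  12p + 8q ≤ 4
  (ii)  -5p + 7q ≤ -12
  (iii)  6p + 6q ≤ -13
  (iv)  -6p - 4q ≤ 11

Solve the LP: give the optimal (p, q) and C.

p = 16/3, q = -15/2, maximum C = -10/3

The feasible region is unbounded (it extends along (2, -3)), but C strictly decreases along every unbounded feasible direction, so there is no improving ray and the maximum is attained at a vertex.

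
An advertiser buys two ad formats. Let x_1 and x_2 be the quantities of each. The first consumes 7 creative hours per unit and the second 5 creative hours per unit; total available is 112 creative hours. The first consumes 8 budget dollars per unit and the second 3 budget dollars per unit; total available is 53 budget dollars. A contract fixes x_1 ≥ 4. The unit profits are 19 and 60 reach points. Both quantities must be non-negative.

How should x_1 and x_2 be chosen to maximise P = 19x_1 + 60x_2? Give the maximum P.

x_1 = 4, x_2 = 7, maximum P = 496

Corner points and P = 19x_1 + 60x_2:
  (53/8, 0) → P = 1007/8
  (4, 0) → P = 76
  (4, 7) → P = 496

At the optimal vertex, 8x_1 + 3x_2 = 53 and x_1 = 4.
Solving simultaneously gives x_1 = 4, x_2 = 7.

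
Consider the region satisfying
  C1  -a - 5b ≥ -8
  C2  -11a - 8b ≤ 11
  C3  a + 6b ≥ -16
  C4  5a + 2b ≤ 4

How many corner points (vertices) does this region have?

Intersecting each pair of boundary lines and keeping only the points that satisfy every inequality leaves:
  (-119/47, 99/47)
  (4/23, 36/23)
  (31/29, -165/58)
  (2, -3)

4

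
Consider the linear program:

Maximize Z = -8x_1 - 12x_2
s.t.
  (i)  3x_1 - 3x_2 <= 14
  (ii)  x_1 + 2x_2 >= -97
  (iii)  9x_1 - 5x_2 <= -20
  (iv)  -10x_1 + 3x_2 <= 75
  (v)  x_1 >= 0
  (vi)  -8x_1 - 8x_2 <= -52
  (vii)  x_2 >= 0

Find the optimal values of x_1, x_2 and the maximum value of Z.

Corner points and Z = -8x_1 - 12x_2:
  (25/28, 157/28) → Z = -521/7
  (0, 25) → Z = -300
  (0, 13/2) → Z = -78
The feasible region is unbounded (it extends along (3, 10), (5, 9)), but Z strictly decreases along every unbounded feasible direction, so there is no improving ray and the maximum is attained at a vertex.

x_1 = 25/28, x_2 = 157/28, maximum Z = -521/7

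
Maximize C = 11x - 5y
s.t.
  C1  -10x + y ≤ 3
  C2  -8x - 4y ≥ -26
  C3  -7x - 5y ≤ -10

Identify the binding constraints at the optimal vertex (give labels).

C2 and C3

Feasible corners and C = 11x - 5y:
  (7/24, 71/12) → C = -211/8
  (-5/57, 121/57) → C = -220/19
  (15/2, -17/2) → C = 125

The maximum is at (15/2, -17/2). Substituting into each constraint, equality holds for C2 and C3; the remaining constraints have slack.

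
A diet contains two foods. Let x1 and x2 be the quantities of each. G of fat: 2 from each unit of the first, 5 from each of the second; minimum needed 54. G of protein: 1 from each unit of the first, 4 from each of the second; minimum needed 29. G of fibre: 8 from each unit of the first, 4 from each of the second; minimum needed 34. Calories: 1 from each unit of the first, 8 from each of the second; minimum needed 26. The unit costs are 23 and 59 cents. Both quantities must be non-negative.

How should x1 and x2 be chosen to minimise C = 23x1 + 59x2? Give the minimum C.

x1 = 71/3, x2 = 4/3, minimum C = 623

The feasible region is unbounded (it extends along (0, 1), (1, 0)), but C strictly increases along every unbounded feasible direction, so there is no improving ray and the minimum is attained at a vertex.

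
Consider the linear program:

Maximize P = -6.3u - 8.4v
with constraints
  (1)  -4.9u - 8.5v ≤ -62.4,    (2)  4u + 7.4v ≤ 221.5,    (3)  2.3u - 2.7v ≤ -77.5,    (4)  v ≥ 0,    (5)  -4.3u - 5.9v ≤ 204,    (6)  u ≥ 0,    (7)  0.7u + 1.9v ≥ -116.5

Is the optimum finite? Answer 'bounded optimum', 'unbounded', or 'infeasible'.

bounded optimum

Corner points and P = -6.3u - 8.4v:
  (2455/2782, 81945/2782) → P = -1407609/5564
  (0, 2215/74) → P = -9303/37
  (0, 775/27) → P = -2170/9
The feasible region has finitely many vertices and no improving ray; the maximum is -2170/9 at (0, 775/27).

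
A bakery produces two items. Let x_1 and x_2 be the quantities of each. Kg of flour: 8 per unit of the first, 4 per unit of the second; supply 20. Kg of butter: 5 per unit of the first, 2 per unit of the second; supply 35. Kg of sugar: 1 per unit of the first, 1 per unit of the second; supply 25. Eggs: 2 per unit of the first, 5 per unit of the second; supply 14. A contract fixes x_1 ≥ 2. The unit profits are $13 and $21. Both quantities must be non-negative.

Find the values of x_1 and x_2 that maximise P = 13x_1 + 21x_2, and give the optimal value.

Feasible corners and P = 13x_1 + 21x_2:
  (5/2, 0) → P = 65/2
  (2, 0) → P = 26
  (2, 1) → P = 47

x_1 = 2, x_2 = 1, maximum P = 47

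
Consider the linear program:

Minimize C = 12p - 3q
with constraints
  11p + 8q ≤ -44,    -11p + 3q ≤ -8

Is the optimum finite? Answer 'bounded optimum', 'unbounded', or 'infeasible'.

unbounded

From the feasible point (-68/121, -52/11), moving in the direction (-3, -11) keeps every constraint satisfied while C decreases without bound.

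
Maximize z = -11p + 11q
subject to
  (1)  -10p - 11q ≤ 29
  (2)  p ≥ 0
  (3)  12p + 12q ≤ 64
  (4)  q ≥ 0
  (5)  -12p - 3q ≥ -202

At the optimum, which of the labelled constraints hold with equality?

Extreme points and z = -11p + 11q:
  (0, 16/3) → z = 176/3
  (0, 0) → z = 0
  (16/3, 0) → z = -176/3

The maximum is at (0, 16/3). Substituting into each constraint, equality holds for (2) and (3); the remaining constraints have slack.

(2) and (3)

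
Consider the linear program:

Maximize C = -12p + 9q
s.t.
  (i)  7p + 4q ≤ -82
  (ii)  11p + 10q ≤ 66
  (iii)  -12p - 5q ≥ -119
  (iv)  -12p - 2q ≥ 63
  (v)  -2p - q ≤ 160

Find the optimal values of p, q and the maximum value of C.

p = -1666/9, q = 1892/9, maximum C = 12340/3

Feasible corners and C = -12p + 9q:
  (-542/13, 682/13) → C = 12642/13
  (-44/17, -543/34) → C = -3831/34
  (-1666/9, 1892/9) → C = 12340/3
  (257/8, -897/4) → C = -9615/4

The binding constraints are 11p + 10q = 66 and -2p - q = 160.
Solving simultaneously gives p = -1666/9, q = 1892/9.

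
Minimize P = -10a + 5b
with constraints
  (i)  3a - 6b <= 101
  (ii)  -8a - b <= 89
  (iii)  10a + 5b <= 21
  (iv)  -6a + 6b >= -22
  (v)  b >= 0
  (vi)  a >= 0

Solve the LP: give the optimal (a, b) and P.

Vertices and P = -10a + 5b:
  (21/10, 0) → P = -21
  (0, 21/5) → P = 21
  (0, 0) → P = 0

a = 21/10, b = 0, minimum P = -21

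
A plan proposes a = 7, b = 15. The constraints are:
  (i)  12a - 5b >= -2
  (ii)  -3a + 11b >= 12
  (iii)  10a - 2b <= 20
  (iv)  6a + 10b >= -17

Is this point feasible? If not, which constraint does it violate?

not feasible — violates (iii)

Constraint (iii): 10a - 2b = 40, which is not ≤ 20. All other constraints are satisfied.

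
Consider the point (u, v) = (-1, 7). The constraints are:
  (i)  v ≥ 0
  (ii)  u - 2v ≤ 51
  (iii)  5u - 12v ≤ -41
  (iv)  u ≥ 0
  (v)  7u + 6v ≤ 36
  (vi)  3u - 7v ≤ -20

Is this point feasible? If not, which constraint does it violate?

not feasible — violates (iv)

Constraint (iv): u = -1, which is not ≥ 0. All other constraints are satisfied.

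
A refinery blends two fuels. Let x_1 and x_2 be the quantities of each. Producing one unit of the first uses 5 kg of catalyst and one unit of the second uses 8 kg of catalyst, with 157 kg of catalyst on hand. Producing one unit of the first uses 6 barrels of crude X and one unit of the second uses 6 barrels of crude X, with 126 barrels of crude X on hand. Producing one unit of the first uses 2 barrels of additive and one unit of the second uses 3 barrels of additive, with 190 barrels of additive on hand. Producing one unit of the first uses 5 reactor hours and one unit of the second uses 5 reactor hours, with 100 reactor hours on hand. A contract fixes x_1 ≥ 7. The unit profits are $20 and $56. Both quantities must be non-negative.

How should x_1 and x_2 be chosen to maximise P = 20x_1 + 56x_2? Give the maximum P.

Corner points and P = 20x_1 + 56x_2:
  (20, 0) → P = 400
  (7, 0) → P = 140
  (7, 13) → P = 868

x_1 = 7, x_2 = 13, maximum P = 868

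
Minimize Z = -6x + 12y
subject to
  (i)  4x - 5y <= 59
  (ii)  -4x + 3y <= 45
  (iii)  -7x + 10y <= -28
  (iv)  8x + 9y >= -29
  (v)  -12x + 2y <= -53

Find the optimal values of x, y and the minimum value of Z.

Vertices and Z = -6x + 12y:
  (90, 301/5) → Z = 912/5
  (193/38, -147/19) → Z = -2343/19
  (237/53, 35/106) → Z = -1212/53
  (419/124, -193/31) → Z = -5889/62

The binding constraints are 4x - 5y = 59 and 8x + 9y = -29.
Solving simultaneously gives x = 193/38, y = -147/19.

x = 193/38, y = -147/19, minimum Z = -2343/19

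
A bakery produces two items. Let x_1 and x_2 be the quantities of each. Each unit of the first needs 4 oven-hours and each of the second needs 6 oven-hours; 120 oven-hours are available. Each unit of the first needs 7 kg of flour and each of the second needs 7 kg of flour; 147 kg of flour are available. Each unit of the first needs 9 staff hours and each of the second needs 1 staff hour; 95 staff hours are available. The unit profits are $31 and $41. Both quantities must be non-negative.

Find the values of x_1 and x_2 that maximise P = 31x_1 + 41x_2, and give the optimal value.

x_1 = 3, x_2 = 18, maximum P = 831

Feasible corners and P = 31x_1 + 41x_2:
  (0, 0) → P = 0
  (0, 20) → P = 820
  (95/9, 0) → P = 2945/9
  (3, 18) → P = 831
  (37/4, 47/4) → P = 1537/2

The optimum lies where 4x_1 + 6x_2 = 120 and 7x_1 + 7x_2 = 147.
Solving simultaneously gives x_1 = 3, x_2 = 18.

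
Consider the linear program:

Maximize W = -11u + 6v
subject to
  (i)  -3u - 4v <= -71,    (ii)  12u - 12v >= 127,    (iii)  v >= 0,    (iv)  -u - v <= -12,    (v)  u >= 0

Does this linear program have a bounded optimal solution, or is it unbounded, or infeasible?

Vertices and W = -11u + 6v:
  (340/21, 157/28) → W = -6067/42
  (71/3, 0) → W = -781/3
The feasible region has finitely many vertices and no improving ray; the maximum is -6067/42 at (340/21, 157/28).

bounded optimum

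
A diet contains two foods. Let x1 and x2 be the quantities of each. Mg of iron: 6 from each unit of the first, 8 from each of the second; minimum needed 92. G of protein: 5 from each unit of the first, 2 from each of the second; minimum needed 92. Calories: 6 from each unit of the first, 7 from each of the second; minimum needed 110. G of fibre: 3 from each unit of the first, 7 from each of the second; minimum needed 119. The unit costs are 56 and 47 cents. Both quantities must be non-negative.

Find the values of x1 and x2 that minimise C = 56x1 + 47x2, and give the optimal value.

x1 = 14, x2 = 11, minimum C = 1301

The feasible region is unbounded (it extends along (0, 1), (1, 0)), but C strictly increases along every unbounded feasible direction, so there is no improving ray and the minimum is attained at a vertex.

The binding constraints are 5x1 + 2x2 = 92 and 3x1 + 7x2 = 119.
Solving simultaneously gives x1 = 14, x2 = 11.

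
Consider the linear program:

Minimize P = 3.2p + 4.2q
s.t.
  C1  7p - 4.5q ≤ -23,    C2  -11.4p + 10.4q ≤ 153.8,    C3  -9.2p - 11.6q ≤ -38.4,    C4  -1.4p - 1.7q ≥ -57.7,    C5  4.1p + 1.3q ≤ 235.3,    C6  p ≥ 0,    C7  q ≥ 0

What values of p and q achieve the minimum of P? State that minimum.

At the optimal vertex, 7p - 4.5q = -23 and p = 0.
Solving simultaneously gives p = 0, q = 46/9.

p = 0, q = 46/9, minimum P = 322/15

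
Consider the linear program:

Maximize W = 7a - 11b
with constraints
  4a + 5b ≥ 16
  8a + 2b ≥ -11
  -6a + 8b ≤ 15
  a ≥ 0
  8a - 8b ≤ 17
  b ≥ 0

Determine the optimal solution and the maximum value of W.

a = 71/24, b = 5/6, maximum W = 277/24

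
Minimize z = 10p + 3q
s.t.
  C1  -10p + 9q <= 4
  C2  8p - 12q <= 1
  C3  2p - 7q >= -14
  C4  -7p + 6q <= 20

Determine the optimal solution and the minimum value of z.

p = -19/16, q = -7/8, minimum z = -29/2

Corner points and z = 10p + 3q:
  (-19/16, -7/8) → z = -29/2
  (49/26, 33/13) → z = 344/13
  (175/32, 57/16) → z = 523/8

At the optimal vertex, -10p + 9q = 4 and 8p - 12q = 1.
Solving simultaneously gives p = -19/16, q = -7/8.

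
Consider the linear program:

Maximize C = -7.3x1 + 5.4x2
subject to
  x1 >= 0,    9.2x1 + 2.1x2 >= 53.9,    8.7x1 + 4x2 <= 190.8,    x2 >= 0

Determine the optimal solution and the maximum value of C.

x1 = 0, x2 = 47.7, maximum C = 257.58

Extreme points and C = -7.3x1 + 5.4x2:
  (0, 77/3) → C = 693/5
  (0, 477/10) → C = 12879/50
  (539/92, 0) → C = -39347/920
  (636/29, 0) → C = -23214/145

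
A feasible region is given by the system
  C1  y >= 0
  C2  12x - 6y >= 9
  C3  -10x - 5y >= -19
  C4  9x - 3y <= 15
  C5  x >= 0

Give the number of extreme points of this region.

4

Intersecting each pair of boundary lines and keeping only the points that satisfy every inequality leaves:
  (3/4, 0)
  (5/3, 0)
  (53/40, 23/20)
  (44/25, 7/25)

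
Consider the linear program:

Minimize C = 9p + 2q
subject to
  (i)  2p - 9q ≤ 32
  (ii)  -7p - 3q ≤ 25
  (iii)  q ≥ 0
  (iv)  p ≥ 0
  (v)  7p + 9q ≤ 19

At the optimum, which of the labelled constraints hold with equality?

(iii) and (iv)

Corner points and C = 9p + 2q:
  (0, 0) → C = 0
  (19/7, 0) → C = 171/7
  (0, 19/9) → C = 38/9

The minimum is at (0, 0). Substituting into each constraint, equality holds for (iii) and (iv); the remaining constraints have slack.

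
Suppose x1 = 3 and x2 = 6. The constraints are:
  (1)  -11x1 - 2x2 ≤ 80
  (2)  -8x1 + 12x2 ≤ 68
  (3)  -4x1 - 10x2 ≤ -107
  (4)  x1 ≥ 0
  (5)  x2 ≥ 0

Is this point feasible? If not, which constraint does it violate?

not feasible — violates (3)

Constraint (3): -4x1 - 10x2 = -72, which is not ≤ -107. All other constraints are satisfied.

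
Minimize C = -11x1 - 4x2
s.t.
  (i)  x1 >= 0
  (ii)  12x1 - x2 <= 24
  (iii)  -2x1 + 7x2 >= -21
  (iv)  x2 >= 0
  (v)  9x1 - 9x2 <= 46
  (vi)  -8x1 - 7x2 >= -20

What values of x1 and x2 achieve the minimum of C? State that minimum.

Extreme points and C = -11x1 - 4x2:
  (0, 0) → C = 0
  (0, 20/7) → C = -80/7
  (2, 0) → C = -22
  (47/23, 12/23) → C = -565/23

x1 = 47/23, x2 = 12/23, minimum C = -565/23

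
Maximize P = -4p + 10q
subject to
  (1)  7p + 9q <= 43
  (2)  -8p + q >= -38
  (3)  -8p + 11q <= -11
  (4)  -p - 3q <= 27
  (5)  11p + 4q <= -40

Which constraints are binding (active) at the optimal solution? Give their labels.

Extreme points and P = -4p + 10q:
  (-264/35, -227/35) → P = -1214/35
  (-44/17, -49/17) → P = -314/17
  (-12/29, -257/29) → P = -2522/29

The maximum is at (-44/17, -49/17). Substituting into each constraint, equality holds for (3) and (5); the remaining constraints have slack.

(3) and (5)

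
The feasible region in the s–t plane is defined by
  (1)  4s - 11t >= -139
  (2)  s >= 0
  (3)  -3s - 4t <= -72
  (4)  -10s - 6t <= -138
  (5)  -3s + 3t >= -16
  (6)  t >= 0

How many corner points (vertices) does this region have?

4

The feasible vertices (each the meet of two boundaries and inside every other half-plane) are:
  (342/67, 971/67)
  (593/21, 481/21)
  (60/11, 153/11)
  (40/3, 8)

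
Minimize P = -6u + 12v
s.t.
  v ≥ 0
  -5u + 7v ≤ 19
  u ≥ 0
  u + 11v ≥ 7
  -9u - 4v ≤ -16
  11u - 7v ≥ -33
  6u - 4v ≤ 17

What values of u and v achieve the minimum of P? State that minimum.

The optimum lies where u + 11v = 7 and 6u - 4v = 17.
Solving simultaneously gives u = 43/14, v = 5/14.

u = 43/14, v = 5/14, minimum P = -99/7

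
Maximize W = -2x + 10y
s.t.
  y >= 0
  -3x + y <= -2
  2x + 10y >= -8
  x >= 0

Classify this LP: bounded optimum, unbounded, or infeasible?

unbounded

From the feasible point (2/3, 0), moving in the direction (1, 3) keeps every constraint satisfied while W increases without bound.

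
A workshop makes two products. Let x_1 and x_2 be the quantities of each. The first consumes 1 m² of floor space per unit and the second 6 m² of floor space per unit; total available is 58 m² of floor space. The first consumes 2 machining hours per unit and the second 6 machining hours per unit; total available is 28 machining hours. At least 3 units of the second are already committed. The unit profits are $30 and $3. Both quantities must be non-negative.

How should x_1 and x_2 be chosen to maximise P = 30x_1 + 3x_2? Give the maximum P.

Extreme points and P = 30x_1 + 3x_2:
  (0, 14/3) → P = 14
  (0, 3) → P = 9
  (5, 3) → P = 159

x_1 = 5, x_2 = 3, maximum P = 159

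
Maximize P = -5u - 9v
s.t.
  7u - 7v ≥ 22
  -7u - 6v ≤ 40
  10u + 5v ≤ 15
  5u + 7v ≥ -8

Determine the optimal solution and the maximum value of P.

Extreme points and P = -5u - 9v:
  (43/21, -23/21) → P = -8/21
  (7/6, -83/42) → P = 251/21
  (29/9, -31/9) → P = 134/9

u = 29/9, v = -31/9, maximum P = 134/9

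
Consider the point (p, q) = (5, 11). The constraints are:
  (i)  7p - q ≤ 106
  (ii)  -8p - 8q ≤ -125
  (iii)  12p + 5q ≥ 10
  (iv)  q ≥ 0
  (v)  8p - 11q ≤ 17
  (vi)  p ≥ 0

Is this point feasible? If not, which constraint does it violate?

feasible

(i): 24 ≤ 106 ✓
(ii): -128 ≤ -125 ✓
(iii): 115 ≥ 10 ✓
(iv): 11 ≥ 0 ✓
(v): -81 ≤ 17 ✓
(vi): 5 ≥ 0 ✓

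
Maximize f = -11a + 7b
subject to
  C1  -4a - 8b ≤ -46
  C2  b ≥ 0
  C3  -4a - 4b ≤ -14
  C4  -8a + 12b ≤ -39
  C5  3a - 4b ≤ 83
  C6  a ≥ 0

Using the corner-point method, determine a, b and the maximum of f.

Corner points and f = -11a + 7b:
  (23/2, 0) → f = -253/2
  (54/7, 53/28) → f = -2005/28
  (83/3, 0) → f = -913/3
  (210, 547/4) → f = -5411/4

a = 54/7, b = 53/28, maximum f = -2005/28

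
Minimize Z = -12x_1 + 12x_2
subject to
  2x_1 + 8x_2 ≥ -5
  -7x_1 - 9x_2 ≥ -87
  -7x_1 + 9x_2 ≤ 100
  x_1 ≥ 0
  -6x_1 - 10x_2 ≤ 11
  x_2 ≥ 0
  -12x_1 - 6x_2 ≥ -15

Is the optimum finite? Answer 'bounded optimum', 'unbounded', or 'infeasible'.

bounded optimum

Feasible corners and Z = -12x_1 + 12x_2:
  (0, 0) → Z = 0
  (0, 5/2) → Z = 30
  (5/4, 0) → Z = -15
The feasible region has finitely many vertices and no improving ray; the minimum is -15 at (5/4, 0).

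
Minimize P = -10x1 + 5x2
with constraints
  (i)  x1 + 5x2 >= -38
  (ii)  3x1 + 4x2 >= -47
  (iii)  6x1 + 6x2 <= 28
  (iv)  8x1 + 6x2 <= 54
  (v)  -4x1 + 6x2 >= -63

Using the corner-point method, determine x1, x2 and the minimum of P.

Extreme points and P = -10x1 + 5x2:
  (-83/11, -67/11) → P = 45
  (87/26, -215/26) → P = -1945/26
  (91/10, -133/30) → P = -679/6
The feasible region is unbounded (it extends along (-4, 3), (-1, 1)), but P strictly increases along every unbounded feasible direction, so there is no improving ray and the minimum is attained at a vertex.

The optimum lies where 6x1 + 6x2 = 28 and -4x1 + 6x2 = -63.
Solving simultaneously gives x1 = 91/10, x2 = -133/30.

x1 = 91/10, x2 = -133/30, minimum P = -679/6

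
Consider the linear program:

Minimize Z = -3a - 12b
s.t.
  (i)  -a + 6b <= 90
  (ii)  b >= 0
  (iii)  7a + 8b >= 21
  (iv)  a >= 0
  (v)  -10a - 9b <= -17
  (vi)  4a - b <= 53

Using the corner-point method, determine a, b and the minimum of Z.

a = 408/23, b = 413/23, minimum Z = -6180/23

Feasible corners and Z = -3a - 12b:
  (0, 15) → Z = -180
  (408/23, 413/23) → Z = -6180/23
  (3, 0) → Z = -9
  (53/4, 0) → Z = -159/4
  (0, 21/8) → Z = -63/2

The binding constraints are -a + 6b = 90 and 4a - b = 53.
Solving simultaneously gives a = 408/23, b = 413/23.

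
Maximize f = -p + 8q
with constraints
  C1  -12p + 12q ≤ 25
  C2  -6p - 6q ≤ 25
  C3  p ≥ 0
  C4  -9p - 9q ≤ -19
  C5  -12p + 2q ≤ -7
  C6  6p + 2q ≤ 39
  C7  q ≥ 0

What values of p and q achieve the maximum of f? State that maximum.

p = 209/48, q = 103/16, maximum f = 2263/48

Extreme points and f = -p + 8q:
  (67/60, 16/5) → f = 1469/60
  (209/48, 103/16) → f = 2263/48
  (101/126, 55/42) → f = 1219/126
  (19/9, 0) → f = -19/9
  (13/2, 0) → f = -13/2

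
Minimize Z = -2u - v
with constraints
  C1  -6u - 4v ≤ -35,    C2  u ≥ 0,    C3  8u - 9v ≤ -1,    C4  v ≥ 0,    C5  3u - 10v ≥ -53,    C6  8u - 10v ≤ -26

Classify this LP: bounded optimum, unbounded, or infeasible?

bounded optimum

Corner points and Z = -2u - v:
  (23/12, 47/8) → Z = -233/24
  (123/46, 109/23) → Z = -232/23
  (27/5, 173/25) → Z = -443/25
The feasible region has finitely many vertices and no improving ray; the minimum is -443/25 at (27/5, 173/25).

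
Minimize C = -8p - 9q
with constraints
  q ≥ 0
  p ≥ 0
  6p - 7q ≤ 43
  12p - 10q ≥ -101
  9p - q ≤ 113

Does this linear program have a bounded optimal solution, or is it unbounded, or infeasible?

Corner points and C = -8p - 9q:
  (0, 0) → C = 0
  (43/6, 0) → C = -172/3
  (0, 101/10) → C = -909/10
  (748/57, 97/19) → C = -8603/57
  (1231/78, 755/26) → C = -30233/78
The feasible region has finitely many vertices and no improving ray; the minimum is -30233/78 at (1231/78, 755/26).

bounded optimum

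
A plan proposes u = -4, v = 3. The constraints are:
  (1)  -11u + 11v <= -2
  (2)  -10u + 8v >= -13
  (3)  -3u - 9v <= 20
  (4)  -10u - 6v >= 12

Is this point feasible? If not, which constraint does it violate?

Constraint (1): -11u + 11v = 77, which is not ≤ -2. All other constraints are satisfied.

not feasible — violates (1)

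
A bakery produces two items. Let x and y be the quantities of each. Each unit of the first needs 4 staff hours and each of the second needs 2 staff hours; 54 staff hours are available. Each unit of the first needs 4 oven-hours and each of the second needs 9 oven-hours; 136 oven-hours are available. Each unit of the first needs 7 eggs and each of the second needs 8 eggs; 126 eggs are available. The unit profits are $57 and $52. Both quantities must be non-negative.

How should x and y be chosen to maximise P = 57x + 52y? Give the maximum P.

x = 10, y = 7, maximum P = 934

Extreme points and P = 57x + 52y:
  (0, 0) → P = 0
  (0, 136/9) → P = 7072/9
  (27/2, 0) → P = 1539/2
  (10, 7) → P = 934
  (46/31, 448/31) → P = 25918/31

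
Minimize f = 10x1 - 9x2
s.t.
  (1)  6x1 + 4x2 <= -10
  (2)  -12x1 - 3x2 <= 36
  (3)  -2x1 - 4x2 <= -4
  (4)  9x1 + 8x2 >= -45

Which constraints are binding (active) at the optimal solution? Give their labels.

Corner points and f = 10x1 - 9x2:
  (-19/5, 16/5) → f = -334/5
  (-7/2, 11/4) → f = -239/4
  (-26/7, 20/7) → f = -440/7

The minimum is at (-19/5, 16/5). Substituting into each constraint, equality holds for (1) and (2); the remaining constraints have slack.

(1) and (2)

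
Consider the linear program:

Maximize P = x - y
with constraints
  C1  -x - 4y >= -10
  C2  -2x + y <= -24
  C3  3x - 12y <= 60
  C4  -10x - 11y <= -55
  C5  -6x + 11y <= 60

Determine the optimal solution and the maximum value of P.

x = 15, y = -5/4, maximum P = 65/4

Extreme points and P = x - y:
  (106/9, -4/9) → P = 110/9
  (15, -5/4) → P = 65/4
  (76/7, -16/7) → P = 92/7

The optimum lies where -x - 4y = -10 and 3x - 12y = 60.
Solving simultaneously gives x = 15, y = -5/4.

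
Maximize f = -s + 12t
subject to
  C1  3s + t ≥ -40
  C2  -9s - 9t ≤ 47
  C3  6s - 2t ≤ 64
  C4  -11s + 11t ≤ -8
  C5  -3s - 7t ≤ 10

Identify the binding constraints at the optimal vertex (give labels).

C3 and C4

Feasible corners and f = -s + 12t:
  (172/11, 164/11) → f = 1796/11
  (107/12, -21/4) → f = -863/12
  (-27/55, -67/55) → f = -777/55

The maximum is at (172/11, 164/11). Substituting into each constraint, equality holds for C3 and C4; the remaining constraints have slack.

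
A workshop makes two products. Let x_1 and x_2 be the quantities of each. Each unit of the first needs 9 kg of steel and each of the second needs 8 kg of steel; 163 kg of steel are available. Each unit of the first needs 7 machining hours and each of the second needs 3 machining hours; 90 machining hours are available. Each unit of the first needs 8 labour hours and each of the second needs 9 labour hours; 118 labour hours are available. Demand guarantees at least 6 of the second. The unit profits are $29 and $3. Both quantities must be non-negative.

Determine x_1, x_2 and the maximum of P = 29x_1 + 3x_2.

Vertices and P = 29x_1 + 3x_2:
  (0, 118/9) → P = 118/3
  (0, 6) → P = 18
  (8, 6) → P = 250

At the optimal vertex, 8x_1 + 9x_2 = 118 and x_2 = 6.
Solving simultaneously gives x_1 = 8, x_2 = 6.

x_1 = 8, x_2 = 6, maximum P = 250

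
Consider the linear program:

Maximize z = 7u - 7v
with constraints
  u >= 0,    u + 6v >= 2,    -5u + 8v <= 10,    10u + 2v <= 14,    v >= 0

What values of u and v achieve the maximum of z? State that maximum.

Corner points and z = 7u - 7v:
  (0, 1/3) → z = -7/3
  (0, 5/4) → z = -35/4
  (40/29, 3/29) → z = 259/29
  (46/45, 17/9) → z = -91/15

The optimum lies where u + 6v = 2 and 10u + 2v = 14.
Solving simultaneously gives u = 40/29, v = 3/29.

u = 40/29, v = 3/29, maximum z = 259/29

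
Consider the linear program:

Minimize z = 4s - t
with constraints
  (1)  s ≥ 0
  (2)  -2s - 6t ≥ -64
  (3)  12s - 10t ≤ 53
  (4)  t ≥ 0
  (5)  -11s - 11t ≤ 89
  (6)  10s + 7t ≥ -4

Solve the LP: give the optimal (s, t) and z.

s = 0, t = 32/3, minimum z = -32/3

Extreme points and z = 4s - t:
  (0, 32/3) → z = -32/3
  (0, 0) → z = 0
  (479/46, 331/46) → z = 1585/46
  (53/12, 0) → z = 53/3

At the optimal vertex, s = 0 and -2s - 6t = -64.
Solving simultaneously gives s = 0, t = 32/3.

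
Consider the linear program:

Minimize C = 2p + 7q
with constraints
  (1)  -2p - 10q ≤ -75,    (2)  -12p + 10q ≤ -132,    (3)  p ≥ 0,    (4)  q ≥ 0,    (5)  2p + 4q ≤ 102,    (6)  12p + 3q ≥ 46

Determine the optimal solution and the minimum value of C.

Vertices and C = 2p + 7q:
  (207/14, 159/35) → C = 2148/35
  (75/2, 0) → C = 75
  (387/17, 240/17) → C = 2454/17
  (51, 0) → C = 102

The binding constraints are -2p - 10q = -75 and -12p + 10q = -132.
Solving simultaneously gives p = 207/14, q = 159/35.

p = 207/14, q = 159/35, minimum C = 2148/35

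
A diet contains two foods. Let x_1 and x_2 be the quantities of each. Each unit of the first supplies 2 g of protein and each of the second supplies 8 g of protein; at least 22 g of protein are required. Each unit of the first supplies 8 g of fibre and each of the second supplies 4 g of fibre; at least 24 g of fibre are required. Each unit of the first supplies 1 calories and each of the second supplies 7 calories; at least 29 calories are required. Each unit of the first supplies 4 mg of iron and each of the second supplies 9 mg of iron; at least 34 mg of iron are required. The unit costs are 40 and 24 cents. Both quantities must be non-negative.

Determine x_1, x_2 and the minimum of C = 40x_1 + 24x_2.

x_1 = 1, x_2 = 4, minimum C = 136

Extreme points and C = 40x_1 + 24x_2:
  (0, 6) → C = 144
  (29, 0) → C = 1160
  (1, 4) → C = 136
The feasible region is unbounded (it extends along (0, 1), (1, 0)), but C strictly increases along every unbounded feasible direction, so there is no improving ray and the minimum is attained at a vertex.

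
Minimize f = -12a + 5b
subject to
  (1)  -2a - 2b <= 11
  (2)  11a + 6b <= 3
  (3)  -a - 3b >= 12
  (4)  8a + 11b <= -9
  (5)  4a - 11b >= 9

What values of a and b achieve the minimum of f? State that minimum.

a = 36/5, b = -127/10, minimum f = -1499/10

Feasible corners and f = -12a + 5b:
  (36/5, -127/10) → f = -1499/10
  (-9/4, -13/4) → f = 43/4
  (3, -5) → f = -61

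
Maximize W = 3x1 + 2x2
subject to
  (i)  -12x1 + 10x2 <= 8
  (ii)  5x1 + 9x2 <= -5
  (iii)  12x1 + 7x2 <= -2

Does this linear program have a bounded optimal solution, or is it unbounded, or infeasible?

Corner points and W = 3x1 + 2x2:
  (-61/79, -10/79) → W = -203/79
  (17/73, -50/73) → W = -49/73
The feasible region has finitely many vertices and no improving ray; the maximum is -49/73 at (17/73, -50/73).

bounded optimum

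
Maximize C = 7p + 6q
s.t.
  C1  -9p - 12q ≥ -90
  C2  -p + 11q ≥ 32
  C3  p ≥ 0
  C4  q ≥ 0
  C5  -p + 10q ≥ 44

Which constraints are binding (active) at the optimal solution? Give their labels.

Corner points and C = 7p + 6q:
  (0, 15/2) → C = 45
  (62/17, 81/17) → C = 920/17
  (0, 22/5) → C = 132/5

The maximum is at (62/17, 81/17). Substituting into each constraint, equality holds for C1 and C5; the remaining constraints have slack.

C1 and C5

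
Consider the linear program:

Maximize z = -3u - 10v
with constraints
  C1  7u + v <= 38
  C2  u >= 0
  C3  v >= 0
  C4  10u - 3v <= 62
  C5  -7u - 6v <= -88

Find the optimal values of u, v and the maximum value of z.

u = 4, v = 10, maximum z = -112

Feasible corners and z = -3u - 10v:
  (0, 38) → z = -380
  (4, 10) → z = -112
  (0, 44/3) → z = -440/3

At the optimal vertex, 7u + v = 38 and -7u - 6v = -88.
Solving simultaneously gives u = 4, v = 10.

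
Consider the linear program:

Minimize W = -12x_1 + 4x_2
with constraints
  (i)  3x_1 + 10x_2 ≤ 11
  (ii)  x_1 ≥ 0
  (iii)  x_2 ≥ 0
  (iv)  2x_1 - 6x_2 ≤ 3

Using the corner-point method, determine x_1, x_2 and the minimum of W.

x_1 = 48/19, x_2 = 13/38, minimum W = -550/19

Vertices and W = -12x_1 + 4x_2:
  (0, 11/10) → W = 22/5
  (48/19, 13/38) → W = -550/19
  (0, 0) → W = 0
  (3/2, 0) → W = -18

The optimum lies where 3x_1 + 10x_2 = 11 and 2x_1 - 6x_2 = 3.
Solving simultaneously gives x_1 = 48/19, x_2 = 13/38.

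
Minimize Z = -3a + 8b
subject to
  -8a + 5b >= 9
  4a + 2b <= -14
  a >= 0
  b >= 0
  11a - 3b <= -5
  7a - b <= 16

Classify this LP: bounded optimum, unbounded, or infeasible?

The boundaries -8a + 5b = 9 and a = 0 meet at (0, 9/5), but that point violates 4a + 2b ≤ -14. Every candidate vertex is excluded by some other constraint, so the feasible region is empty.

infeasible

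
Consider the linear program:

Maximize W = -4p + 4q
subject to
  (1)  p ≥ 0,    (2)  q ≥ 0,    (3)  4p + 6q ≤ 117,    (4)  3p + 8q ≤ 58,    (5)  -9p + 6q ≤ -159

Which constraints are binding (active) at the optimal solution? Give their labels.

Corner points and W = -4p + 4q:
  (58/3, 0) → W = -232/3
  (53/3, 0) → W = -212/3
  (18, 1/2) → W = -70

The maximum is at (18, 1/2). Substituting into each constraint, equality holds for (4) and (5); the remaining constraints have slack.

(4) and (5)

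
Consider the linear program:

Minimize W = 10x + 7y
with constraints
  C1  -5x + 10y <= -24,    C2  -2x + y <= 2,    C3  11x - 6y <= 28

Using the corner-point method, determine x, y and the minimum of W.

Vertices and W = 10x + 7y:
  (-44/15, -58/15) → W = -282/5
  (17/10, -31/20) → W = 123/20
  (-40, -78) → W = -946

The optimum lies where -2x + y = 2 and 11x - 6y = 28.
Solving simultaneously gives x = -40, y = -78.

x = -40, y = -78, minimum W = -946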